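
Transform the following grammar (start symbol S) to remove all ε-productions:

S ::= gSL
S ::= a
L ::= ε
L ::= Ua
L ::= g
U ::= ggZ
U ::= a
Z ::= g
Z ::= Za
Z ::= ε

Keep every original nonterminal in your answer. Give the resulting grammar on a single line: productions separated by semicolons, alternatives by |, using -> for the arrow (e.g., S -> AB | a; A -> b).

Nullable set: {L, Z}.
S -> gSL: L nullable, giving gS | gSL.
Drop L -> ε.
U -> ggZ: Z nullable, giving gg | ggZ.
Drop Z -> ε.
Z -> Za: Z nullable, giving Za | a.
Unchanged (no nullable symbols): S -> a; L -> Ua; L -> g; U -> a; Z -> g.

S -> a | gS | gSL; L -> g | Ua; U -> a | gg | ggZ; Z -> a | g | Za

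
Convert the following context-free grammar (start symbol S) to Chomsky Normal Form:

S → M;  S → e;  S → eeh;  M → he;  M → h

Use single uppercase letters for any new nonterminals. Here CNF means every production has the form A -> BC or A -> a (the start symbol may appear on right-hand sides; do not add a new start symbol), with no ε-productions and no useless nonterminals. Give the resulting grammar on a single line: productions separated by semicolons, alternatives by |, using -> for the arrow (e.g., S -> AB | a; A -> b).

No ε-productions.
After unit-elimination: S -> e | h | he | eeh; M -> h | he.
TERM: introduce B -> e, A -> h and substitute in every rule of length ≥2.
BIN: S -> BBA becomes S -> BC, C -> BA.
Drop unreachable/unproductive: M.

S -> e | h | AB | BC; A -> h; B -> e; C -> BA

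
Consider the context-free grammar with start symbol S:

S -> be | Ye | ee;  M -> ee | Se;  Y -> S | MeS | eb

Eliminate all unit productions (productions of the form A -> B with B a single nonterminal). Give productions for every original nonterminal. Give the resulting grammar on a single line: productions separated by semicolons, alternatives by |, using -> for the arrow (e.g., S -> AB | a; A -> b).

S -> Ye | be | ee; M -> Se | ee; Y -> Ye | be | eb | ee | MeS

Unit productions: Y->S.
Unit pairs (A ⇒* B via units): (Y,S).
S: inherits non-unit rules of {S} → Ye | be | ee.
M: inherits non-unit rules of {M} → Se | ee.
Y: inherits non-unit rules of {S, Y} → MeS | Ye | be | eb | ee.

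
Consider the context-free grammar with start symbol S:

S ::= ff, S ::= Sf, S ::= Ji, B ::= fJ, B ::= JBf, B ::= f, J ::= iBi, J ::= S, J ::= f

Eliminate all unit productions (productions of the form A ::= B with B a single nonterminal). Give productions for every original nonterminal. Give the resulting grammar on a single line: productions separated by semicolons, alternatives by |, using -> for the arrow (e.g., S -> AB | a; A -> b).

Unit productions: J->S.
Unit pairs (A ⇒* B via units): (J,S).
S: inherits non-unit rules of {S} → Ji | Sf | ff.
B: inherits non-unit rules of {B} → JBf | f | fJ.
J: inherits non-unit rules of {J, S} → Ji | Sf | f | ff | iBi.

S -> Ji | Sf | ff; B -> f | fJ | JBf; J -> f | Ji | Sf | ff | iBi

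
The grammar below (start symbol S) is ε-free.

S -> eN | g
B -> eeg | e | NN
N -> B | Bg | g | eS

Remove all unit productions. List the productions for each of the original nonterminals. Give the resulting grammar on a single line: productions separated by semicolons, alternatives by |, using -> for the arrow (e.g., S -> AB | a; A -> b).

Unit productions: N->B.
Unit pairs (A ⇒* B via units): (N,B).
S: inherits non-unit rules of {S} → eN | g.
B: inherits non-unit rules of {B} → NN | e | eeg.
N: inherits non-unit rules of {B, N} → Bg | NN | e | eS | eeg | g.

S -> g | eN; B -> e | NN | eeg; N -> e | g | Bg | NN | eS | eeg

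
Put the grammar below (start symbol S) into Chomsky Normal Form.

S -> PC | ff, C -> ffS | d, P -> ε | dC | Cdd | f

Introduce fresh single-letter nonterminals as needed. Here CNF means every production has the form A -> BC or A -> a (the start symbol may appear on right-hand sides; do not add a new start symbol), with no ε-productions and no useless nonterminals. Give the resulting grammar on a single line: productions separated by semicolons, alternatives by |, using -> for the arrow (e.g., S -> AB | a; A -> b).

Nullable: {P}; after ε-elimination: S -> C | PC | ff; C -> d | ffS; P -> f | dC | Cdd.
After unit-elimination: S -> d | PC | ff | ffS; C -> d | ffS; P -> f | dC | Cdd.
TERM: introduce B -> d, A -> f and substitute in every rule of length ≥2.
BIN: C -> AAS becomes C -> AD, D -> AS; P -> CBB becomes P -> CE, E -> BB; S -> AAS becomes S -> AF, F -> AS.

S -> d | AA | AF | PC; A -> f; B -> d; C -> d | AD; D -> AS; E -> BB; F -> AS; P -> f | BC | CE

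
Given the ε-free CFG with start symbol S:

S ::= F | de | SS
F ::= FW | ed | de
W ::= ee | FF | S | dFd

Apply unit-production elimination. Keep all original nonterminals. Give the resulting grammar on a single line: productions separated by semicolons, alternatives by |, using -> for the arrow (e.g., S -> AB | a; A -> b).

Unit productions: S->F, W->S.
Unit pairs (A ⇒* B via units): (S,F), (W,F), (W,S).
S: inherits non-unit rules of {F, S} → FW | SS | de | ed.
F: inherits non-unit rules of {F} → FW | de | ed.
W: inherits non-unit rules of {F, S, W} → FF | FW | SS | dFd | de | ed | ee.

S -> FW | SS | de | ed; F -> FW | de | ed; W -> FF | FW | SS | de | ed | ee | dFd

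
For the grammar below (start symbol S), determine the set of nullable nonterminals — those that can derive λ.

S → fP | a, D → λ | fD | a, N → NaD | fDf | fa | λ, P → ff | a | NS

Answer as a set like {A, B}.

{D, N}

Directly nullable (have an ε-rule): {D, N}.
Not nullable: P, S — each has a terminal in every rule's right-hand side or depends on a non-nullable symbol.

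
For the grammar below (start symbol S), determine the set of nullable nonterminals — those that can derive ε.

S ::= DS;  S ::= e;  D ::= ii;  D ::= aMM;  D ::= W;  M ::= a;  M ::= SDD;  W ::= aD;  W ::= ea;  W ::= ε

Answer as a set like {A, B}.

Directly nullable (have an ε-rule): {W}.
D is nullable via D -> W (every symbol on the right is already known nullable).
Not nullable: M, S — each has a terminal in every rule's right-hand side or depends on a non-nullable symbol.

{D, W}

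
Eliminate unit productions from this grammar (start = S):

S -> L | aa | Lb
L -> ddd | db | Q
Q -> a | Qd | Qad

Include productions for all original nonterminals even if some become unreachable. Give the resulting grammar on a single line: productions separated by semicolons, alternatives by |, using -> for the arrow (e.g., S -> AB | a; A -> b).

S -> a | Lb | Qd | aa | db | Qad | ddd; L -> a | Qd | db | Qad | ddd; Q -> a | Qd | Qad

Unit productions: L->Q, S->L.
Unit pairs (A ⇒* B via units): (L,Q), (S,L), (S,Q).
S: inherits non-unit rules of {L, Q, S} → Lb | Qad | Qd | a | aa | db | ddd.
L: inherits non-unit rules of {L, Q} → Qad | Qd | a | db | ddd.
Q: inherits non-unit rules of {Q} → Qad | Qd | a.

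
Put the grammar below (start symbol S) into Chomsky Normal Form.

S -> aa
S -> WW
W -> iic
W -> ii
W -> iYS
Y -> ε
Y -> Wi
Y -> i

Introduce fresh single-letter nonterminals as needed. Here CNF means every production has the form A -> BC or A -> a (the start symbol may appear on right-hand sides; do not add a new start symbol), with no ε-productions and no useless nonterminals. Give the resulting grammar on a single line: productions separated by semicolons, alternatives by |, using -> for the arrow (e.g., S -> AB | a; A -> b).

S -> AA | WW; A -> a; B -> i; C -> c; D -> BC; E -> YS; W -> BB | BD | BE | BS; Y -> i | WB

Nullable: {Y}; after ε-elimination: S -> WW | aa; W -> iS | ii | iYS | iic; Y -> i | Wi.
No unit productions to eliminate.
TERM: introduce A -> a, C -> c, B -> i and substitute in every rule of length ≥2.
BIN: W -> BBC becomes W -> BD, D -> BC; W -> BYS becomes W -> BE, E -> YS.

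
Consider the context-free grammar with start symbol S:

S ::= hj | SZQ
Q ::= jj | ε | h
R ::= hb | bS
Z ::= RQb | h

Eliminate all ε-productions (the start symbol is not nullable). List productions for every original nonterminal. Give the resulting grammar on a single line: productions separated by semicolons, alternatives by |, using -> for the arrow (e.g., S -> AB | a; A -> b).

S -> SZ | hj | SZQ; Q -> h | jj; R -> bS | hb; Z -> h | Rb | RQb

Nullable set: {Q}.
S -> SZQ: Q nullable, giving SZ | SZQ.
Drop Q -> ε.
Z -> RQb: Q nullable, giving RQb | Rb.
Unchanged (no nullable symbols): S -> hj; Q -> h; Q -> jj; R -> bS; R -> hb; Z -> h.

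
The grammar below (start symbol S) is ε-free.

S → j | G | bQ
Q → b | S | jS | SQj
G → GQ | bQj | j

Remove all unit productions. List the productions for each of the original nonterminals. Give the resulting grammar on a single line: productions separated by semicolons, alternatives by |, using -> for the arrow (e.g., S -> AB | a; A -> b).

Unit productions: Q->S, S->G.
Unit pairs (A ⇒* B via units): (Q,G), (Q,S), (S,G).
S: inherits non-unit rules of {G, S} → GQ | bQ | bQj | j.
G: inherits non-unit rules of {G} → GQ | bQj | j.
Q: inherits non-unit rules of {G, Q, S} → GQ | SQj | b | bQ | bQj | j | jS.

S -> j | GQ | bQ | bQj; G -> j | GQ | bQj; Q -> b | j | GQ | bQ | jS | SQj | bQj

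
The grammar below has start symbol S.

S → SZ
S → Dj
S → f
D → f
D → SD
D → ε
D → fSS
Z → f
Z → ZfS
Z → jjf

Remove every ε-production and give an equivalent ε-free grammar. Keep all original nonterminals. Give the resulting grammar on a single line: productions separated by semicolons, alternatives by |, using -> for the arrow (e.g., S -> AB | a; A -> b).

Nullable set: {D}.
S -> Dj: D nullable, giving Dj | j.
Drop D -> ε.
D -> SD: D nullable, giving S | SD.
Unchanged (no nullable symbols): S -> SZ; S -> f; D -> f; D -> fSS; Z -> ZfS; Z -> f; Z -> jjf.

S -> f | j | Dj | SZ; D -> S | f | SD | fSS; Z -> f | ZfS | jjf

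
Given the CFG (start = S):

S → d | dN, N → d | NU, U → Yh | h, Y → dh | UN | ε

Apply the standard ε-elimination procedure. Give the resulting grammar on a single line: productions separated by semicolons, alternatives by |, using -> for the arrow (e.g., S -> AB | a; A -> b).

Nullable set: {Y}.
U -> Yh: Y nullable, giving Yh | h.
Drop Y -> ε.
Unchanged (no nullable symbols): S -> d; S -> dN; N -> NU; N -> d; U -> h; Y -> UN; Y -> dh.

S -> d | dN; N -> d | NU; U -> h | Yh; Y -> UN | dh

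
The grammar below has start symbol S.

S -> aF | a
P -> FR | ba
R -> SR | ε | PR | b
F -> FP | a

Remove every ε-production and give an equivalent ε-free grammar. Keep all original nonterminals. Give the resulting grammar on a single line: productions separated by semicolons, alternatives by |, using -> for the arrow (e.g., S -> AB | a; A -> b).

Nullable set: {R}.
P -> FR: R nullable, giving F | FR.
Drop R -> ε.
R -> PR: R nullable, giving P | PR.
R -> SR: R nullable, giving S | SR.
Unchanged (no nullable symbols): S -> a; S -> aF; F -> FP; F -> a; P -> ba; R -> b.

S -> a | aF; F -> a | FP; P -> F | FR | ba; R -> P | S | b | PR | SR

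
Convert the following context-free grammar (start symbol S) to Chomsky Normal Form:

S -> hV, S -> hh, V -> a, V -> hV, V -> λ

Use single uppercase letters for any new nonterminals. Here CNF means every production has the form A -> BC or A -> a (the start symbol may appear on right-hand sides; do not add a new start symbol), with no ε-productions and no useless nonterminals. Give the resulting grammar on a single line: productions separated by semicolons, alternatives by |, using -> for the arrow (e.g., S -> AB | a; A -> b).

S -> h | AA | AV; A -> h; V -> a | h | AV

Nullable: {V}; after ε-elimination: S -> h | hV | hh; V -> a | h | hV.
No unit productions to eliminate.
TERM: introduce A -> h and substitute in every rule of length ≥2.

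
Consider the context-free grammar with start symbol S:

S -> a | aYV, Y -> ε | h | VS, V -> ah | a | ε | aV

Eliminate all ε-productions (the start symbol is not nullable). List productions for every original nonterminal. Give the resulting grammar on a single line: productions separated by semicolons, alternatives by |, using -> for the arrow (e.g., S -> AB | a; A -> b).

S -> a | aV | aY | aYV; V -> a | aV | ah; Y -> S | h | VS

Nullable set: {V, Y}.
S -> aYV: Y, V nullable, giving a | aV | aY | aYV.
Drop V -> ε.
V -> aV: V nullable, giving a | aV.
Drop Y -> ε.
Y -> VS: V nullable, giving S | VS.
Unchanged (no nullable symbols): S -> a; V -> a; V -> ah; Y -> h.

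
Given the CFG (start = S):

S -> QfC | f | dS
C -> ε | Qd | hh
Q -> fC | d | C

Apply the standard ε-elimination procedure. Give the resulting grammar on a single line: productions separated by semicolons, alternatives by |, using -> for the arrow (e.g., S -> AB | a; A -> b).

Nullable set: {C, Q}.
S -> QfC: Q, C nullable, giving Qf | QfC | f | fC.
Drop C -> ε.
C -> Qd: Q nullable, giving Qd | d.
Q -> C: C nullable, giving C.
Q -> fC: C nullable, giving f | fC.
Unchanged (no nullable symbols): S -> dS; S -> f; C -> hh; Q -> d.

S -> f | Qf | dS | fC | QfC; C -> d | Qd | hh; Q -> C | d | f | fC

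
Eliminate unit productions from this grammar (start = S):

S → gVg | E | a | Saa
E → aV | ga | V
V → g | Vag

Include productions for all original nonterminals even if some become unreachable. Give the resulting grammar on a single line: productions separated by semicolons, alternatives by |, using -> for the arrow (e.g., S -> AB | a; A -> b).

Unit productions: E->V, S->E.
Unit pairs (A ⇒* B via units): (E,V), (S,E), (S,V).
S: inherits non-unit rules of {E, S, V} → Saa | Vag | a | aV | g | gVg | ga.
E: inherits non-unit rules of {E, V} → Vag | aV | g | ga.
V: inherits non-unit rules of {V} → Vag | g.

S -> a | g | aV | ga | Saa | Vag | gVg; E -> g | aV | ga | Vag; V -> g | Vag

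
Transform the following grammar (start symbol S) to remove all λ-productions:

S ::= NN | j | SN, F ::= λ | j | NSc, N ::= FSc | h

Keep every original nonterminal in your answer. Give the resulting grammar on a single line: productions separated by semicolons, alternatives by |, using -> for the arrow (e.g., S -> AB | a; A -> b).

S -> j | NN | SN; F -> j | NSc; N -> h | Sc | FSc

Nullable set: {F}.
Drop F -> λ.
N -> FSc: F nullable, giving FSc | Sc.
Unchanged (no nullable symbols): S -> NN; S -> SN; S -> j; F -> NSc; F -> j; N -> h.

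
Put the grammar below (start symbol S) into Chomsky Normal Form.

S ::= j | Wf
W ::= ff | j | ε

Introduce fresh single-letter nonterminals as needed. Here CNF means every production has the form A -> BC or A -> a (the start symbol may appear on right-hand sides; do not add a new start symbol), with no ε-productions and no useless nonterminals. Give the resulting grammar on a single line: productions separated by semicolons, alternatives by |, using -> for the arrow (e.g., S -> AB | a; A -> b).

Nullable: {W}; after ε-elimination: S -> f | j | Wf; W -> j | ff.
No unit productions to eliminate.
TERM: introduce A -> f and substitute in every rule of length ≥2.

S -> f | j | WA; A -> f; W -> j | AA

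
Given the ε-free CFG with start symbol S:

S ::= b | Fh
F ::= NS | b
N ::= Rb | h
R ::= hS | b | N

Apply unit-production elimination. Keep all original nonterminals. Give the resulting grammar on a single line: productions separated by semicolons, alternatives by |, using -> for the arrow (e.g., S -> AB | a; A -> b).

Unit productions: R->N.
Unit pairs (A ⇒* B via units): (R,N).
S: inherits non-unit rules of {S} → Fh | b.
F: inherits non-unit rules of {F} → NS | b.
N: inherits non-unit rules of {N} → Rb | h.
R: inherits non-unit rules of {N, R} → Rb | b | h | hS.

S -> b | Fh; F -> b | NS; N -> h | Rb; R -> b | h | Rb | hS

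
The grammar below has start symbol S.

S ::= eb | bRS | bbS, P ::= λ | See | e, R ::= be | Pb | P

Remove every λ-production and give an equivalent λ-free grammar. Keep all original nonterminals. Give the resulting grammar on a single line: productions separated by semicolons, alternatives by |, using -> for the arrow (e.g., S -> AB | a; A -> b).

Nullable set: {P, R}.
S -> bRS: R nullable, giving bRS | bS.
Drop P -> λ.
R -> P: P nullable, giving P.
R -> Pb: P nullable, giving Pb | b.
Unchanged (no nullable symbols): S -> bbS; S -> eb; P -> See; P -> e; R -> be.

S -> bS | eb | bRS | bbS; P -> e | See; R -> P | b | Pb | be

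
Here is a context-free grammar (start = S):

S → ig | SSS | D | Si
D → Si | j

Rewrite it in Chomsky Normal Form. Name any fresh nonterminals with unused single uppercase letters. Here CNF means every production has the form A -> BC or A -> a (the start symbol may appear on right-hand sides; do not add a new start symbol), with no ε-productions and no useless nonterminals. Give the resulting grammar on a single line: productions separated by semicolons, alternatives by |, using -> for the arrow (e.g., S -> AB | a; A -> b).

No ε-productions.
After unit-elimination: S -> j | Si | ig | SSS; D -> j | Si.
TERM: introduce B -> g, A -> i and substitute in every rule of length ≥2.
BIN: S -> SSS becomes S -> SC, C -> SS.
Drop unreachable/unproductive: D.

S -> j | AB | SA | SC; A -> i; B -> g; C -> SS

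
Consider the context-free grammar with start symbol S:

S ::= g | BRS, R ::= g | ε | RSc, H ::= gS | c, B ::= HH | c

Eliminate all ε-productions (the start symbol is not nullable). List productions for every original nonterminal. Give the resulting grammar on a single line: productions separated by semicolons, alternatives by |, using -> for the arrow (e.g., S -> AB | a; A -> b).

S -> g | BS | BRS; B -> c | HH; H -> c | gS; R -> g | Sc | RSc

Nullable set: {R}.
S -> BRS: R nullable, giving BRS | BS.
Drop R -> ε.
R -> RSc: R nullable, giving RSc | Sc.
Unchanged (no nullable symbols): S -> g; B -> HH; B -> c; H -> c; H -> gS; R -> g.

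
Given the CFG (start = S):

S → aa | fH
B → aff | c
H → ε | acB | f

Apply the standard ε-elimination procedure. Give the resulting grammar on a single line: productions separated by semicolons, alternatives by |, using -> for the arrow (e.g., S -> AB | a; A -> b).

Nullable set: {H}.
S -> fH: H nullable, giving f | fH.
Drop H -> ε.
Unchanged (no nullable symbols): S -> aa; B -> aff; B -> c; H -> acB; H -> f.

S -> f | aa | fH; B -> c | aff; H -> f | acB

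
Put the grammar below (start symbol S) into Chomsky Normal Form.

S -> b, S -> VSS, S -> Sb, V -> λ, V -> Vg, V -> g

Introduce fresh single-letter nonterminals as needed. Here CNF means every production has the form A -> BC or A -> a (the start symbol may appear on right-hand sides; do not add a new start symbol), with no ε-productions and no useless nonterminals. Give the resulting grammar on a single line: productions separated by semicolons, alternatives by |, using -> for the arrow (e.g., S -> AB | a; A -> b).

S -> b | SA | SS | VC; A -> b; B -> g; C -> SS; V -> g | VB

Nullable: {V}; after ε-elimination: S -> b | SS | Sb | VSS; V -> g | Vg.
No unit productions to eliminate.
TERM: introduce A -> b, B -> g and substitute in every rule of length ≥2.
BIN: S -> VSS becomes S -> VC, C -> SS.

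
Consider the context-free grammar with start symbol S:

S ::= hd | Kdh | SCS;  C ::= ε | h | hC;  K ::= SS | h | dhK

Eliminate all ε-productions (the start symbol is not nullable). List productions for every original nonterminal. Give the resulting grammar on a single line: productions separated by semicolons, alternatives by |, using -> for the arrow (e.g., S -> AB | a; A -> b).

S -> SS | hd | Kdh | SCS; C -> h | hC; K -> h | SS | dhK

Nullable set: {C}.
S -> SCS: C nullable, giving SCS | SS.
Drop C -> ε.
C -> hC: C nullable, giving h | hC.
Unchanged (no nullable symbols): S -> Kdh; S -> hd; C -> h; K -> SS; K -> dhK; K -> h.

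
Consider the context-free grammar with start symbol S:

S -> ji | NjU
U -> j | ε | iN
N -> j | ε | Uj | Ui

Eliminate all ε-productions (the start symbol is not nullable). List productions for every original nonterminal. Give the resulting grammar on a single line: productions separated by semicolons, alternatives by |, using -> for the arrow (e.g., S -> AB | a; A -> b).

Nullable set: {N, U}.
S -> NjU: N, U nullable, giving Nj | NjU | j | jU.
Drop N -> ε.
N -> Ui: U nullable, giving Ui | i.
N -> Uj: U nullable, giving Uj | j.
Drop U -> ε.
U -> iN: N nullable, giving i | iN.
Unchanged (no nullable symbols): S -> ji; N -> j; U -> j.

S -> j | Nj | jU | ji | NjU; N -> i | j | Ui | Uj; U -> i | j | iN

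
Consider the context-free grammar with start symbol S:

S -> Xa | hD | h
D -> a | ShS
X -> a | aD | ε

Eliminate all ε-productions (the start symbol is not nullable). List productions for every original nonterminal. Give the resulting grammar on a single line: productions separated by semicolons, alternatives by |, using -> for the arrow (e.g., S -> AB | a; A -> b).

Nullable set: {X}.
S -> Xa: X nullable, giving Xa | a.
Drop X -> ε.
Unchanged (no nullable symbols): S -> h; S -> hD; D -> ShS; D -> a; X -> a; X -> aD.

S -> a | h | Xa | hD; D -> a | ShS; X -> a | aD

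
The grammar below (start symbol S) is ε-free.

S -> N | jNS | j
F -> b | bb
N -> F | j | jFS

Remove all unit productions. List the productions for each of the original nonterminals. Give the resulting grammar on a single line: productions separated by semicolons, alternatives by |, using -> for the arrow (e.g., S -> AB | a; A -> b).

Unit productions: N->F, S->N.
Unit pairs (A ⇒* B via units): (N,F), (S,F), (S,N).
S: inherits non-unit rules of {F, N, S} → b | bb | j | jFS | jNS.
F: inherits non-unit rules of {F} → b | bb.
N: inherits non-unit rules of {F, N} → b | bb | j | jFS.

S -> b | j | bb | jFS | jNS; F -> b | bb; N -> b | j | bb | jFS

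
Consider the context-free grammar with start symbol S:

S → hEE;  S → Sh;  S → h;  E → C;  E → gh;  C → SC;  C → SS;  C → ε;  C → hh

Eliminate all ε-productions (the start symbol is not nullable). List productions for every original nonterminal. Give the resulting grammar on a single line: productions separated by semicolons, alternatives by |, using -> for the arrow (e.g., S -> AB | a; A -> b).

Nullable set: {C, E}.
S -> hEE: E, E nullable, giving h | hE | hEE.
Drop C -> ε.
C -> SC: C nullable, giving S | SC.
E -> C: C nullable, giving C.
Unchanged (no nullable symbols): S -> Sh; S -> h; C -> SS; C -> hh; E -> gh.

S -> h | Sh | hE | hEE; C -> S | SC | SS | hh; E -> C | gh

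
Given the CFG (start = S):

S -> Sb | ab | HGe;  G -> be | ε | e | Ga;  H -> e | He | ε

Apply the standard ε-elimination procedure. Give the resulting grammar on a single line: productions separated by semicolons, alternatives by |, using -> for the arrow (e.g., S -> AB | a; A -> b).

S -> e | Ge | He | Sb | ab | HGe; G -> a | e | Ga | be; H -> e | He

Nullable set: {G, H}.
S -> HGe: H, G nullable, giving Ge | HGe | He | e.
Drop G -> ε.
G -> Ga: G nullable, giving Ga | a.
Drop H -> ε.
H -> He: H nullable, giving He | e.
Unchanged (no nullable symbols): S -> Sb; S -> ab; G -> be; G -> e; H -> e.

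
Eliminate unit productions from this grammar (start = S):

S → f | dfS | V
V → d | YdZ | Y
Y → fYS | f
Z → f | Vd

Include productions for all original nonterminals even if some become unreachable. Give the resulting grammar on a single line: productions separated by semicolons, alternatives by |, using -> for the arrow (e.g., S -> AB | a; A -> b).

S -> d | f | YdZ | dfS | fYS; V -> d | f | YdZ | fYS; Y -> f | fYS; Z -> f | Vd

Unit productions: S->V, V->Y.
Unit pairs (A ⇒* B via units): (S,V), (S,Y), (V,Y).
S: inherits non-unit rules of {S, V, Y} → YdZ | d | dfS | f | fYS.
V: inherits non-unit rules of {V, Y} → YdZ | d | f | fYS.
Y: inherits non-unit rules of {Y} → f | fYS.
Z: inherits non-unit rules of {Z} → Vd | f.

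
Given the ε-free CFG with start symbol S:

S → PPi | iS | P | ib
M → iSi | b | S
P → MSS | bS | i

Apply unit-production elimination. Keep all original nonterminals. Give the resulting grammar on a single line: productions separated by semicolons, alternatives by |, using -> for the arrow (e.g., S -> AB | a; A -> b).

Unit productions: M->S, S->P.
Unit pairs (A ⇒* B via units): (M,P), (M,S), (S,P).
S: inherits non-unit rules of {P, S} → MSS | PPi | bS | i | iS | ib.
M: inherits non-unit rules of {M, P, S} → MSS | PPi | b | bS | i | iS | iSi | ib.
P: inherits non-unit rules of {P} → MSS | bS | i.

S -> i | bS | iS | ib | MSS | PPi; M -> b | i | bS | iS | ib | MSS | PPi | iSi; P -> i | bS | MSS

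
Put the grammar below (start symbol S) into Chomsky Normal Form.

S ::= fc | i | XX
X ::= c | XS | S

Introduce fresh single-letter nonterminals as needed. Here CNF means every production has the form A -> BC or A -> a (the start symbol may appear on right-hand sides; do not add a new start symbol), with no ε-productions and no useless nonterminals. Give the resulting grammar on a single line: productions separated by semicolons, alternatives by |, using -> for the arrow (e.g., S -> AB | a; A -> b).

S -> i | AB | XX; A -> f; B -> c; X -> c | i | AB | XS | XX

No ε-productions.
After unit-elimination: S -> i | XX | fc; X -> c | i | XS | XX | fc.
TERM: introduce B -> c, A -> f and substitute in every rule of length ≥2.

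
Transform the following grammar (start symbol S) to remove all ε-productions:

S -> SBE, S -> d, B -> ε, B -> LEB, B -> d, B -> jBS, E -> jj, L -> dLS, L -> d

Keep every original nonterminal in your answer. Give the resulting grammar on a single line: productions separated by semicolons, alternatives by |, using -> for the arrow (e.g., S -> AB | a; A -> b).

Nullable set: {B}.
S -> SBE: B nullable, giving SBE | SE.
Drop B -> ε.
B -> LEB: B nullable, giving LE | LEB.
B -> jBS: B nullable, giving jBS | jS.
Unchanged (no nullable symbols): S -> d; B -> d; E -> jj; L -> d; L -> dLS.

S -> d | SE | SBE; B -> d | LE | jS | LEB | jBS; E -> jj; L -> d | dLS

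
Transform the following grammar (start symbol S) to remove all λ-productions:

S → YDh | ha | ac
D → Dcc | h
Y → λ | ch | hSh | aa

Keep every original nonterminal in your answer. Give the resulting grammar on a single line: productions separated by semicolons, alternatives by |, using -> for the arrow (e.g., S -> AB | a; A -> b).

Nullable set: {Y}.
S -> YDh: Y nullable, giving Dh | YDh.
Drop Y -> λ.
Unchanged (no nullable symbols): S -> ac; S -> ha; D -> Dcc; D -> h; Y -> aa; Y -> ch; Y -> hSh.

S -> Dh | ac | ha | YDh; D -> h | Dcc; Y -> aa | ch | hSh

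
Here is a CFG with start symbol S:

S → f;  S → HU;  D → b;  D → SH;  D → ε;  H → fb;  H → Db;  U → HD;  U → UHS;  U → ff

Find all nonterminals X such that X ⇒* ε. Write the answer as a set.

Directly nullable (have an ε-rule): {D}.
Not nullable: H, S, U — each has a terminal in every rule's right-hand side or depends on a non-nullable symbol.

{D}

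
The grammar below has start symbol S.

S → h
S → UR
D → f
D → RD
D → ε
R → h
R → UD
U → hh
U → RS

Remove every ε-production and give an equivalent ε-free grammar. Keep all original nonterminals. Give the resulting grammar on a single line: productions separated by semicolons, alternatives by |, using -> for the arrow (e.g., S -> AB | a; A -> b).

S -> h | UR; D -> R | f | RD; R -> U | h | UD; U -> RS | hh

Nullable set: {D}.
Drop D -> ε.
D -> RD: D nullable, giving R | RD.
R -> UD: D nullable, giving U | UD.
Unchanged (no nullable symbols): S -> UR; S -> h; D -> f; R -> h; U -> RS; U -> hh.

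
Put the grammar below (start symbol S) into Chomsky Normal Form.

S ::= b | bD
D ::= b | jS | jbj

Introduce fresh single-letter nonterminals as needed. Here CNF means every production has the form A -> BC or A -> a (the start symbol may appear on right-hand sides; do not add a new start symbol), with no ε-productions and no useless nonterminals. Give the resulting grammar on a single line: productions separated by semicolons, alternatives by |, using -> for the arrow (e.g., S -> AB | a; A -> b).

No ε-productions.
No unit productions to eliminate.
TERM: introduce B -> b, A -> j and substitute in every rule of length ≥2.
BIN: D -> ABA becomes D -> AC, C -> BA.

S -> b | BD; A -> j; B -> b; C -> BA; D -> b | AC | AS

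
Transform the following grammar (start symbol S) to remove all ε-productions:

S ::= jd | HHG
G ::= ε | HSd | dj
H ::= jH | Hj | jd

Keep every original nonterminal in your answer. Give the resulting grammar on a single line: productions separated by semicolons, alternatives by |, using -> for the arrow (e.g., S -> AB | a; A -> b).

Nullable set: {G}.
S -> HHG: G nullable, giving HH | HHG.
Drop G -> ε.
Unchanged (no nullable symbols): S -> jd; G -> HSd; G -> dj; H -> Hj; H -> jH; H -> jd.

S -> HH | jd | HHG; G -> dj | HSd; H -> Hj | jH | jd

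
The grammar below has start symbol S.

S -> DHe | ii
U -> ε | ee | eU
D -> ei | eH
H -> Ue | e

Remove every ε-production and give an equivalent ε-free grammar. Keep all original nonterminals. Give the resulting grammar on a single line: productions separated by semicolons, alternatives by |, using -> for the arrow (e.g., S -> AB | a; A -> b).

Nullable set: {U}.
H -> Ue: U nullable, giving Ue | e.
Drop U -> ε.
U -> eU: U nullable, giving e | eU.
Unchanged (no nullable symbols): S -> DHe; S -> ii; D -> eH; D -> ei; H -> e; U -> ee.

S -> ii | DHe; D -> eH | ei; H -> e | Ue; U -> e | eU | ee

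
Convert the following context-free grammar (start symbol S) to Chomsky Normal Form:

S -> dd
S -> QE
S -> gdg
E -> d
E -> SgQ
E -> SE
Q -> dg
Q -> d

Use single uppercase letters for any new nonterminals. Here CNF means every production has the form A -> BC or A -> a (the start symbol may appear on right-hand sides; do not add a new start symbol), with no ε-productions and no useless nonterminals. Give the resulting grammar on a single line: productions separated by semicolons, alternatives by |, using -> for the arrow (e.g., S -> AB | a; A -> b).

No ε-productions.
No unit productions to eliminate.
TERM: introduce B -> d, A -> g and substitute in every rule of length ≥2.
BIN: E -> SAQ becomes E -> SC, C -> AQ; S -> ABA becomes S -> AD, D -> BA.

S -> AD | BB | QE; A -> g; B -> d; C -> AQ; D -> BA; E -> d | SC | SE; Q -> d | BA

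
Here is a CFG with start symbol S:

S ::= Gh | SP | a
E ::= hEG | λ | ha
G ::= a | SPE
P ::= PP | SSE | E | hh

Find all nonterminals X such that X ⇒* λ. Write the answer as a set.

Directly nullable (have an ε-rule): {E}.
P is nullable via P -> E (every symbol on the right is already known nullable).
Not nullable: G, S — each has a terminal in every rule's right-hand side or depends on a non-nullable symbol.

{E, P}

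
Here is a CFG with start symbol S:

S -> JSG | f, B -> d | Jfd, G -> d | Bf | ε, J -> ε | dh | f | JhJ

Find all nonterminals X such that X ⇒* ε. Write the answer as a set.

{G, J}

Directly nullable (have an ε-rule): {G, J}.
Not nullable: B, S — each has a terminal in every rule's right-hand side or depends on a non-nullable symbol.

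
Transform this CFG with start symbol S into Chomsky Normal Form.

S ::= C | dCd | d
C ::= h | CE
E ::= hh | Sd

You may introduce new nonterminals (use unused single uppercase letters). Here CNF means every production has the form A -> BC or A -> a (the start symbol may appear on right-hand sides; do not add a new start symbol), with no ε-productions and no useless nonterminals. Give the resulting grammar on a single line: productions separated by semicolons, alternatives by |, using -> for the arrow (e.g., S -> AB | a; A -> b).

No ε-productions.
After unit-elimination: S -> d | h | CE | dCd; C -> h | CE; E -> Sd | hh.
TERM: introduce A -> d, B -> h and substitute in every rule of length ≥2.
BIN: S -> ACA becomes S -> AD, D -> CA.

S -> d | h | AD | CE; A -> d; B -> h; C -> h | CE; D -> CA; E -> BB | SA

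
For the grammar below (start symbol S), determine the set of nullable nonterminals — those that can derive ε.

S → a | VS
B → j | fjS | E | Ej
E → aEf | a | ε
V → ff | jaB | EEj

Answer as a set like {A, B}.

{B, E}

Directly nullable (have an ε-rule): {E}.
B is nullable via B -> E (every symbol on the right is already known nullable).
Not nullable: S, V — each has a terminal in every rule's right-hand side or depends on a non-nullable symbol.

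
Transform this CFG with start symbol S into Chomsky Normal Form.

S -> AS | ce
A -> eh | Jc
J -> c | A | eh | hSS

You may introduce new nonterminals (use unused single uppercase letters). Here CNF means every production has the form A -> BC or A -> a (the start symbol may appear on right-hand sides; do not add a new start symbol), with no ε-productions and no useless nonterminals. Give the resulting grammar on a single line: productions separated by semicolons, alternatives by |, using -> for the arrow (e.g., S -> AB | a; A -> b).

S -> AS | BC; A -> CD | JB; B -> c; C -> e; D -> h; E -> SS; J -> c | CD | DE | JB

No ε-productions.
After unit-elimination: S -> AS | ce; A -> Jc | eh; J -> c | Jc | eh | hSS.
TERM: introduce B -> c, C -> e, D -> h and substitute in every rule of length ≥2.
BIN: J -> DSS becomes J -> DE, E -> SS.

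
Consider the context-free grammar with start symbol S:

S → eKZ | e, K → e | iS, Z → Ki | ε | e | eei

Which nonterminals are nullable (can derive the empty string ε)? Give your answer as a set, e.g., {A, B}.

{Z}

Directly nullable (have an ε-rule): {Z}.
Not nullable: K, S — each has a terminal in every rule's right-hand side or depends on a non-nullable symbol.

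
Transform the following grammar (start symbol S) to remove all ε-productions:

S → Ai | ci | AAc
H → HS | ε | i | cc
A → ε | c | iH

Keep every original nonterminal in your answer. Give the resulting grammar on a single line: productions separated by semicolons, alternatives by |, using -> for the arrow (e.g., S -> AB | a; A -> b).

S -> c | i | Ac | Ai | ci | AAc; A -> c | i | iH; H -> S | i | HS | cc

Nullable set: {A, H}.
S -> AAc: A, A nullable, giving AAc | Ac | c.
S -> Ai: A nullable, giving Ai | i.
Drop A -> ε.
A -> iH: H nullable, giving i | iH.
Drop H -> ε.
H -> HS: H nullable, giving HS | S.
Unchanged (no nullable symbols): S -> ci; A -> c; H -> cc; H -> i.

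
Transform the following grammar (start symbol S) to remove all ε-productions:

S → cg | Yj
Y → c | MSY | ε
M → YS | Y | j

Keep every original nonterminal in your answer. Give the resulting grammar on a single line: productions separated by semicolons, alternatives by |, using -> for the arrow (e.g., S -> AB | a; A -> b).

Nullable set: {M, Y}.
S -> Yj: Y nullable, giving Yj | j.
M -> Y: Y nullable, giving Y.
M -> YS: Y nullable, giving S | YS.
Drop Y -> ε.
Y -> MSY: M, Y nullable, giving MS | MSY | S | SY.
Unchanged (no nullable symbols): S -> cg; M -> j; Y -> c.

S -> j | Yj | cg; M -> S | Y | j | YS; Y -> S | c | MS | SY | MSY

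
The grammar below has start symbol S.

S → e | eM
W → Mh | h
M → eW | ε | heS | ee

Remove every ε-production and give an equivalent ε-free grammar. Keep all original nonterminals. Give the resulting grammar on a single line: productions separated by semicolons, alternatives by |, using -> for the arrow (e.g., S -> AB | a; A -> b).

Nullable set: {M}.
S -> eM: M nullable, giving e | eM.
Drop M -> ε.
W -> Mh: M nullable, giving Mh | h.
Unchanged (no nullable symbols): S -> e; M -> eW; M -> ee; M -> heS; W -> h.

S -> e | eM; M -> eW | ee | heS; W -> h | Mh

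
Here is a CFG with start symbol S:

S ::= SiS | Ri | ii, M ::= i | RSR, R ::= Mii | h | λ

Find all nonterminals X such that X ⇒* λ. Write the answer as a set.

Directly nullable (have an ε-rule): {R}.
Not nullable: M, S — each has a terminal in every rule's right-hand side or depends on a non-nullable symbol.

{R}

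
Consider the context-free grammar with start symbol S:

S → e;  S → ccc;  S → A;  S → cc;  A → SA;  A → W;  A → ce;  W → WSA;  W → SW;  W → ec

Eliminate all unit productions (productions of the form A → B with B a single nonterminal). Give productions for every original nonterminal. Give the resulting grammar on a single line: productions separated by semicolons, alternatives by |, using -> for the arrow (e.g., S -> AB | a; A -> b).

S -> e | SA | SW | cc | ce | ec | WSA | ccc; A -> SA | SW | ce | ec | WSA; W -> SW | ec | WSA

Unit productions: A->W, S->A.
Unit pairs (A ⇒* B via units): (A,W), (S,A), (S,W).
S: inherits non-unit rules of {A, S, W} → SA | SW | WSA | cc | ccc | ce | e | ec.
A: inherits non-unit rules of {A, W} → SA | SW | WSA | ce | ec.
W: inherits non-unit rules of {W} → SW | WSA | ec.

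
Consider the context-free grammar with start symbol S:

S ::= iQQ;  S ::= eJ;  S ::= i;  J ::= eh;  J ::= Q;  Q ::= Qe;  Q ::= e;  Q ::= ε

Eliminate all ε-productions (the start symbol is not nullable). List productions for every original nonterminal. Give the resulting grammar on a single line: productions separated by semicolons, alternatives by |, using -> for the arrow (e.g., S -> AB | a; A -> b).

Nullable set: {J, Q}.
S -> eJ: J nullable, giving e | eJ.
S -> iQQ: Q, Q nullable, giving i | iQ | iQQ.
J -> Q: Q nullable, giving Q.
Drop Q -> ε.
Q -> Qe: Q nullable, giving Qe | e.
Unchanged (no nullable symbols): S -> i; J -> eh; Q -> e.

S -> e | i | eJ | iQ | iQQ; J -> Q | eh; Q -> e | Qe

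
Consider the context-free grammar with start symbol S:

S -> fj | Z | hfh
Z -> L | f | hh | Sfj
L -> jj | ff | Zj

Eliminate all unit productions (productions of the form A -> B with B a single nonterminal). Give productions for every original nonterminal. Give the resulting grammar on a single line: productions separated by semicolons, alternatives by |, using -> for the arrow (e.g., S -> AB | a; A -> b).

S -> f | Zj | ff | fj | hh | jj | Sfj | hfh; L -> Zj | ff | jj; Z -> f | Zj | ff | hh | jj | Sfj

Unit productions: S->Z, Z->L.
Unit pairs (A ⇒* B via units): (S,L), (S,Z), (Z,L).
S: inherits non-unit rules of {L, S, Z} → Sfj | Zj | f | ff | fj | hfh | hh | jj.
L: inherits non-unit rules of {L} → Zj | ff | jj.
Z: inherits non-unit rules of {L, Z} → Sfj | Zj | f | ff | hh | jj.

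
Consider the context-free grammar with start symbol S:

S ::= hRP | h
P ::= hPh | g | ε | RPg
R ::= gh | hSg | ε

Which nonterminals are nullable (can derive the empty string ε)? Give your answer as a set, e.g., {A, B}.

{P, R}

Directly nullable (have an ε-rule): {P, R}.
Not nullable: S — each has a terminal in every rule's right-hand side or depends on a non-nullable symbol.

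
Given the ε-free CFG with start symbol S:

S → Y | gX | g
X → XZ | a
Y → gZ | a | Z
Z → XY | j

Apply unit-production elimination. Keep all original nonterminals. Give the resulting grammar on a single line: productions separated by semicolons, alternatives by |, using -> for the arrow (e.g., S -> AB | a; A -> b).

Unit productions: S->Y, Y->Z.
Unit pairs (A ⇒* B via units): (S,Y), (S,Z), (Y,Z).
S: inherits non-unit rules of {S, Y, Z} → XY | a | g | gX | gZ | j.
X: inherits non-unit rules of {X} → XZ | a.
Y: inherits non-unit rules of {Y, Z} → XY | a | gZ | j.
Z: inherits non-unit rules of {Z} → XY | j.

S -> a | g | j | XY | gX | gZ; X -> a | XZ; Y -> a | j | XY | gZ; Z -> j | XY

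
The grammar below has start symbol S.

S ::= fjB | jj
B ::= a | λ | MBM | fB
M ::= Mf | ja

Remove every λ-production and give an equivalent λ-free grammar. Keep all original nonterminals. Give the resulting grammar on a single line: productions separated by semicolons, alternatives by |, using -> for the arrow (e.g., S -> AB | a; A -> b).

Nullable set: {B}.
S -> fjB: B nullable, giving fj | fjB.
Drop B -> λ.
B -> MBM: B nullable, giving MBM | MM.
B -> fB: B nullable, giving f | fB.
Unchanged (no nullable symbols): S -> jj; B -> a; M -> Mf; M -> ja.

S -> fj | jj | fjB; B -> a | f | MM | fB | MBM; M -> Mf | ja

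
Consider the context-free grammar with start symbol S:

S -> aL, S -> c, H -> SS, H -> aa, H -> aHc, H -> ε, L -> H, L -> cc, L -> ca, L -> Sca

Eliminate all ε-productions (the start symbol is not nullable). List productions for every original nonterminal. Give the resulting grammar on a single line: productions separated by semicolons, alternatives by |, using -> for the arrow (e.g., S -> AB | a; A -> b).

S -> a | c | aL; H -> SS | aa | ac | aHc; L -> H | ca | cc | Sca

Nullable set: {H, L}.
S -> aL: L nullable, giving a | aL.
Drop H -> ε.
H -> aHc: H nullable, giving aHc | ac.
L -> H: H nullable, giving H.
Unchanged (no nullable symbols): S -> c; H -> SS; H -> aa; L -> Sca; L -> ca; L -> cc.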